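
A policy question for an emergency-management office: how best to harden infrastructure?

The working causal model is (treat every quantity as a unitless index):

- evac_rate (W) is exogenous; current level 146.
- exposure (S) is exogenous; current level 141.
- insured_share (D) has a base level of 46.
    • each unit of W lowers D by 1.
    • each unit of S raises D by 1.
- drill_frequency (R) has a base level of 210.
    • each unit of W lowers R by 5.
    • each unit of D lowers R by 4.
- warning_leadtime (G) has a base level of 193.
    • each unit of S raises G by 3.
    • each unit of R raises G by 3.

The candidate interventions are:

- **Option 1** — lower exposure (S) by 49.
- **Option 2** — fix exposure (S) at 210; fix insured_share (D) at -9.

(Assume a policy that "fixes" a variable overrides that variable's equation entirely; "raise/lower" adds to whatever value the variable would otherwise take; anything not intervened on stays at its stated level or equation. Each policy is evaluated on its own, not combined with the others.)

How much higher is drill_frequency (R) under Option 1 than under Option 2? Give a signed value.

-4

Option 1 (S − 49):
  W = 146
  S = 141 − 49 = 92
  D = 46 − 146 + 92 = -8
  R = 210 − 5·146 − 4·(-8) = -488
Option 2 (S := 210, D := -9):
  W = 146
  S = 210
  D = -9
  R = 210 − 5·146 − 4·(-9) = -484
R: -488 − (-484) = -4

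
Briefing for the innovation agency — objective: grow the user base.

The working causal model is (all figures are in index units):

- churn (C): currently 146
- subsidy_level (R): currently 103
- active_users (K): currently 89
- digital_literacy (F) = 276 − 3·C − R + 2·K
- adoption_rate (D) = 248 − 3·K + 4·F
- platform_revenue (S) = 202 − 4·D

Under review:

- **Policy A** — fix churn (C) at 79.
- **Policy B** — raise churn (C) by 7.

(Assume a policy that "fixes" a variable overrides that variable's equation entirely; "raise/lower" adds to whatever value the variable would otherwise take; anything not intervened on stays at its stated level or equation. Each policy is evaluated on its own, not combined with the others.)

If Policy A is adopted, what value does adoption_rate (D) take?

437

Policy A (C := 79):
  C = 79
  R = 103
  K = 89
  F = 276 − 3·79 − 103 + 2·89 = 114
  D = 248 − 3·89 + 4·114 = 437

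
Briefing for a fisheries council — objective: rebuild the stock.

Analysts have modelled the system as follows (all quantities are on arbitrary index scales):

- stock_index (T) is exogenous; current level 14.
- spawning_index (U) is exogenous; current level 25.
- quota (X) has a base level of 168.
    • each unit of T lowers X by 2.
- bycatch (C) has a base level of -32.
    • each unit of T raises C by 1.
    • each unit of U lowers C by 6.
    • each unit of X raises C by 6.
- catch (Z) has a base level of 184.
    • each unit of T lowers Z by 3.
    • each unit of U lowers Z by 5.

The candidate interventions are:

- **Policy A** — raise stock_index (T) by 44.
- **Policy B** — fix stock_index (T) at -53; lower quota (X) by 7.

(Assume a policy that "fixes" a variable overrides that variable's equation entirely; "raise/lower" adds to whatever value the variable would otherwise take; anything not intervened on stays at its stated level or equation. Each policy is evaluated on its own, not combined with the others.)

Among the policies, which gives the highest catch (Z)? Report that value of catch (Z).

218

Policy A (T + 44):
  T = 14 + 44 = 58
  U = 25
  Z = 184 − 3·58 − 5·25 = -115
Policy B (T := -53, X − 7):
  T = -53
  U = 25
  Z = 184 − 3·(-53) − 5·25 = 218
Comparing — Policy A: Z=-115, Policy B: Z=218. Highest is 218 (Policy B).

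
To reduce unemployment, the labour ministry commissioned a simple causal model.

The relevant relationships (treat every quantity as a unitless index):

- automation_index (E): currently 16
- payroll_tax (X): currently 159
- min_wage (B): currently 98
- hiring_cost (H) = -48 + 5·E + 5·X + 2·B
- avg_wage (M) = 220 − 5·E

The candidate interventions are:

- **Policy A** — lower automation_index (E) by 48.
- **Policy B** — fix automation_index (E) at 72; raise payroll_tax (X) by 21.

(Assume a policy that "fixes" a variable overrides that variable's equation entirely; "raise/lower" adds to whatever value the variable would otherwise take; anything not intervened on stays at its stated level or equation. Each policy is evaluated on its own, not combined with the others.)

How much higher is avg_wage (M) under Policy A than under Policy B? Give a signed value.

Policy A (E − 48):
  E = 16 − 48 = -32
  M = 220 − 5·(-32) = 380
Policy B (E := 72, X + 21):
  E = 72
  M = 220 − 5·72 = -140
M: 380 − (-140) = 520

520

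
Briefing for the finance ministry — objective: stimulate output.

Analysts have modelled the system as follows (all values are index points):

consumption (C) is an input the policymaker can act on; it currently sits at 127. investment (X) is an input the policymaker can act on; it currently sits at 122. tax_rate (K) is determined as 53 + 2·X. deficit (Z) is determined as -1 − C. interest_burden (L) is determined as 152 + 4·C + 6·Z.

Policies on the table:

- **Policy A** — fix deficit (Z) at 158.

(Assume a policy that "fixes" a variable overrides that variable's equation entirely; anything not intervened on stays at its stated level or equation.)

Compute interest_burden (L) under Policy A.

Policy A (Z := 158):
  C = 127
  Z = 158
  L = 152 + 4·127 + 6·158 = 1608

1608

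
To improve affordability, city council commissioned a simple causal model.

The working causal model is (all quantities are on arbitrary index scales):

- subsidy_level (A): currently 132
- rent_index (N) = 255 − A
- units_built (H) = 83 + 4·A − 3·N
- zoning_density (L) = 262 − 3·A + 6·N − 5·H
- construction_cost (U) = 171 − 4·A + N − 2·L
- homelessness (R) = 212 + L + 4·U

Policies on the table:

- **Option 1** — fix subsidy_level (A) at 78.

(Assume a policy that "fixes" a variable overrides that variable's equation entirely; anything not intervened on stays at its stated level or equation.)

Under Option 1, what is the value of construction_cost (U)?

-3504

Option 1 (A := 78):
  A = 78
  N = 255 − 78 = 177
  H = 83 + 4·78 − 3·177 = -136
  L = 262 − 3·78 + 6·177 − 5·(-136) = 1770
  U = 171 − 4·78 + 177 − 2·1770 = -3504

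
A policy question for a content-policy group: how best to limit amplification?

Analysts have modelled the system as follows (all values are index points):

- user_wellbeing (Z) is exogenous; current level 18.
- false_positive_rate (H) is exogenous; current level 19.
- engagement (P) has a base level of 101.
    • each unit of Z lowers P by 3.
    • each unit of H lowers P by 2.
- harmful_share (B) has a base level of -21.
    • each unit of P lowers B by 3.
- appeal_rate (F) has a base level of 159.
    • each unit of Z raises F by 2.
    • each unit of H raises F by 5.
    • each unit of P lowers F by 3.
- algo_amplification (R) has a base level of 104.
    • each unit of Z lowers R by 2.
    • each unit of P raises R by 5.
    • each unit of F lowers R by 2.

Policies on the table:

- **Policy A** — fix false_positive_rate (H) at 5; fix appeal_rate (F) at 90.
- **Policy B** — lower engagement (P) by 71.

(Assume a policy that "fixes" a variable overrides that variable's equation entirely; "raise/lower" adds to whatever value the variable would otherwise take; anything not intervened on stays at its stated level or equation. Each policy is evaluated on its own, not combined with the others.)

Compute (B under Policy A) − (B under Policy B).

Policy A (H := 5, F := 90):
  Z = 18
  H = 5
  P = 101 − 3·18 − 2·5 = 37
  B = -21 − 3·37 = -132
Policy B (P − 71):
  Z = 18
  H = 19
  P = 101 − 3·18 − 2·19 (−71 from intervention) = -62
  B = -21 − 3·(-62) = 165
B: -132 − 165 = -297

-297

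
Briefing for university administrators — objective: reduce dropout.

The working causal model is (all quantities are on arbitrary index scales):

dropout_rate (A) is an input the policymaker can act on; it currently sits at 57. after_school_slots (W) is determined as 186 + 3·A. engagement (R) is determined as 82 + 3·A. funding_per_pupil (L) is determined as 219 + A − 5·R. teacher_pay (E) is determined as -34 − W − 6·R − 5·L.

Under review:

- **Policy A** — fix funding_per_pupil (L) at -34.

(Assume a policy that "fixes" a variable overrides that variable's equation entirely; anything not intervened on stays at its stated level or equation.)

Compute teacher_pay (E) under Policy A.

-1739

Policy A (L := -34):
  A = 57
  W = 186 + 3·57 = 357
  R = 82 + 3·57 = 253
  L = -34
  E = -34 − 357 − 6·253 − 5·(-34) = -1739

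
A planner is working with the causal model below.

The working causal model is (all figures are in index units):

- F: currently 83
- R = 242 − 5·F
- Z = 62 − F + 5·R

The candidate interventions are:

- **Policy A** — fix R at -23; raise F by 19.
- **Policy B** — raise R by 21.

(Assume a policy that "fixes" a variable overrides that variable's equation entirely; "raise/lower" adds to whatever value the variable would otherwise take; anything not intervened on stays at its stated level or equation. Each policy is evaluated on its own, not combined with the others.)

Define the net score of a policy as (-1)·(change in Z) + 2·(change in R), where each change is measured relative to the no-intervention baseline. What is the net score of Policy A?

Baseline:
  F = 83
  R = 242 − 5·83 = -173
  Z = 62 − 83 + 5·(-173) = -886
Policy A (R := -23, F + 19):
  F = 83 + 19 = 102
  R = -23
  Z = 62 − 102 + 5·(-23) = -155
ΔZ = -155 − (-886) = 731; ΔR = -23 − (-173) = 150
Score = (-1)·731 + 2·150 = -431

-431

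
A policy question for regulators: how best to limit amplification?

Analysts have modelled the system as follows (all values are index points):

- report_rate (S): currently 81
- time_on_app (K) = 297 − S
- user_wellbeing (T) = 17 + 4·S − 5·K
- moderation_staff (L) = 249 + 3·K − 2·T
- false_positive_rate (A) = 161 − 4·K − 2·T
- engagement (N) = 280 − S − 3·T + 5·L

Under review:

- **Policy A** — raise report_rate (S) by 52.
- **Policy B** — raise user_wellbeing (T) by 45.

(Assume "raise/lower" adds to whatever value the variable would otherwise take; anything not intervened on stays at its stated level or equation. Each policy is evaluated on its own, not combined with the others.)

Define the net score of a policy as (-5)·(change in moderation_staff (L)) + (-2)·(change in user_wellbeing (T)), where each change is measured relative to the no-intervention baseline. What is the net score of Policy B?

Baseline:
  S = 81
  K = 297 − 81 = 216
  T = 17 + 4·81 − 5·216 = -739
  L = 249 + 3·216 − 2·(-739) = 2375
Policy B (T + 45):
  S = 81
  K = 297 − 81 = 216
  T = 17 + 4·81 − 5·216 (+45 from intervention) = -694
  L = 249 + 3·216 − 2·(-694) = 2285
ΔL = 2285 − 2375 = -90; ΔT = -694 − (-739) = 45
Score = (-5)·(-90) + (-2)·45 = 360

360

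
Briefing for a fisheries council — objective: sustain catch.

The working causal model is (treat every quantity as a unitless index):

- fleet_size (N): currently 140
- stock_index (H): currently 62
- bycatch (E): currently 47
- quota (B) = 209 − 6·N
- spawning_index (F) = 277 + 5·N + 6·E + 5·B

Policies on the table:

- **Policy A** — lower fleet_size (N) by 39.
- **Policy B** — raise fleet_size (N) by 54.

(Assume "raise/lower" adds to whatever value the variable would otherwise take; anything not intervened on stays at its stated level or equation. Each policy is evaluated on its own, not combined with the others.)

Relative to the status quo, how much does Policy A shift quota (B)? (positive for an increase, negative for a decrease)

Baseline:
  N = 140
  B = 209 − 6·140 = -631
Policy A (N − 39):
  N = 140 − 39 = 101
  B = 209 − 6·101 = -397
Change in B: -397 − (-631) = 234

234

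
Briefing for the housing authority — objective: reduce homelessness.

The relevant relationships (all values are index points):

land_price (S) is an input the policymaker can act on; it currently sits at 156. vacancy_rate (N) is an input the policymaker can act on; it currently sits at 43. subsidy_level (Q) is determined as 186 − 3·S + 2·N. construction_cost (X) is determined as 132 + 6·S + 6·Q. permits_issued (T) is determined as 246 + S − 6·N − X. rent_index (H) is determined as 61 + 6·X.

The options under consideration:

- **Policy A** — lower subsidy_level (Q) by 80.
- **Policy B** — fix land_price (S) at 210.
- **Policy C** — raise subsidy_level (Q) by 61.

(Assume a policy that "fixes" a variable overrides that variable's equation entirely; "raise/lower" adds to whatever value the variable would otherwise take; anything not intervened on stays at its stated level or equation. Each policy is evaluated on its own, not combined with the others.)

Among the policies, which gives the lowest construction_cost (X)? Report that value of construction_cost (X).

-756

Policy A (Q − 80):
  S = 156
  N = 43
  Q = 186 − 3·156 + 2·43 (−80 from intervention) = -276
  X = 132 + 6·156 + 6·(-276) = -588
Policy B (S := 210):
  S = 210
  N = 43
  Q = 186 − 3·210 + 2·43 = -358
  X = 132 + 6·210 + 6·(-358) = -756
Policy C (Q + 61):
  S = 156
  N = 43
  Q = 186 − 3·156 + 2·43 (+61 from intervention) = -135
  X = 132 + 6·156 + 6·(-135) = 258
Comparing — Policy A: X=-588, Policy B: X=-756, Policy C: X=258. Lowest is -756 (Policy B).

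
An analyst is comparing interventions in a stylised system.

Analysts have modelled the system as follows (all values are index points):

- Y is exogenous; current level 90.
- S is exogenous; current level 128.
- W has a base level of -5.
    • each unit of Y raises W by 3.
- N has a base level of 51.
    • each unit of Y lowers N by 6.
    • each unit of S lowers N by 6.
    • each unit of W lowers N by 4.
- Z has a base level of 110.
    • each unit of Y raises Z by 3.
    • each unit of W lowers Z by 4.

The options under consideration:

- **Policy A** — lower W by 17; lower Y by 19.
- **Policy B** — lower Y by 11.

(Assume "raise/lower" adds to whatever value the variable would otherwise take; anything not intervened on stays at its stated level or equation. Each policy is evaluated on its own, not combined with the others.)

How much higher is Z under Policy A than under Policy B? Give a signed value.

Policy A (W − 17, Y − 19):
  Y = 90 − 19 = 71
  W = -5 + 3·71 (−17 from intervention) = 191
  Z = 110 + 3·71 − 4·191 = -441
Policy B (Y − 11):
  Y = 90 − 11 = 79
  W = -5 + 3·79 = 232
  Z = 110 + 3·79 − 4·232 = -581
Z: -441 − (-581) = 140

140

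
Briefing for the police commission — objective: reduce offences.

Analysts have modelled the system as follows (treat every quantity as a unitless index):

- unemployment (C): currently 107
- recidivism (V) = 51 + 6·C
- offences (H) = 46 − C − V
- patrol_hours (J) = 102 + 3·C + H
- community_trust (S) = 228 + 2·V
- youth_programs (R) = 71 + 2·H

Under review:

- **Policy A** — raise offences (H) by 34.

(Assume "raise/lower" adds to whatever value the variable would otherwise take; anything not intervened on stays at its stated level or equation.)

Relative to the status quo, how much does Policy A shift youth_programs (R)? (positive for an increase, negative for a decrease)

68

Baseline:
  C = 107
  V = 51 + 6·107 = 693
  H = 46 − 107 − 693 = -754
  R = 71 + 2·(-754) = -1437
Policy A (H + 34):
  C = 107
  V = 51 + 6·107 = 693
  H = 46 − 107 − 693 (+34 from intervention) = -720
  R = 71 + 2·(-720) = -1369
Change in R: -1369 − (-1437) = 68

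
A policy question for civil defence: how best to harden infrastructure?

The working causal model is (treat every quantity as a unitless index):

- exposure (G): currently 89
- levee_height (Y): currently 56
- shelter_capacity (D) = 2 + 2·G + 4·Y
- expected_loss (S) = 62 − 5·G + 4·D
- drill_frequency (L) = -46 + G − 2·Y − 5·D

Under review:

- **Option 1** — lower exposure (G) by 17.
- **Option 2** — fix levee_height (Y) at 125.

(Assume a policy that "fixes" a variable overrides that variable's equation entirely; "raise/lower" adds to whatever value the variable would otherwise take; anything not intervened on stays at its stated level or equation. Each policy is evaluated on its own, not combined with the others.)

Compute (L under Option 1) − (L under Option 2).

Option 1 (G − 17):
  G = 89 − 17 = 72
  Y = 56
  D = 2 + 2·72 + 4·56 = 370
  L = -46 + 72 − 2·56 − 5·370 = -1936
Option 2 (Y := 125):
  G = 89
  Y = 125
  D = 2 + 2·89 + 4·125 = 680
  L = -46 + 89 − 2·125 − 5·680 = -3607
L: -1936 − (-3607) = 1671

1671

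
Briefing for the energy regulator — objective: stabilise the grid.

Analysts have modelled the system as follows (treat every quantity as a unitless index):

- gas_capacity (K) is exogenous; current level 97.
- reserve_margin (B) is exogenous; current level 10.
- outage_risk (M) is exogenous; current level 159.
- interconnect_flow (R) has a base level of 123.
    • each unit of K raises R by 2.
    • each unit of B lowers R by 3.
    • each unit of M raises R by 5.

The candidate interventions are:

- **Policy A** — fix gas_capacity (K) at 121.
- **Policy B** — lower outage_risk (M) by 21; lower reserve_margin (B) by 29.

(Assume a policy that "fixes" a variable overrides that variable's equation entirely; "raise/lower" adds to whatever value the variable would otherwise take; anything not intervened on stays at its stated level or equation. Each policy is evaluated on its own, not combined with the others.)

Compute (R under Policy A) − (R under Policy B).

Policy A (K := 121):
  K = 121
  B = 10
  M = 159
  R = 123 + 2·121 − 3·10 + 5·159 = 1130
Policy B (M − 21, B − 29):
  K = 97
  B = 10 − 29 = -19
  M = 159 − 21 = 138
  R = 123 + 2·97 − 3·(-19) + 5·138 = 1064
R: 1130 − 1064 = 66

66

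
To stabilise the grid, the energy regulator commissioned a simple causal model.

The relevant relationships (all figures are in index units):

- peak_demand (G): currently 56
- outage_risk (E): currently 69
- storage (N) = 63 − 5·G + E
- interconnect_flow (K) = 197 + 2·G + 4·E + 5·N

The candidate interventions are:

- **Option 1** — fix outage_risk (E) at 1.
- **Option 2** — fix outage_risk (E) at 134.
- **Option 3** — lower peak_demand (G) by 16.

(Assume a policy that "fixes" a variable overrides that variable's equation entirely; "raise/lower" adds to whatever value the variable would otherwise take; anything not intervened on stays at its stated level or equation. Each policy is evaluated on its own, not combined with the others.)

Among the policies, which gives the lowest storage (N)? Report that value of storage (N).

Option 1 (E := 1):
  G = 56
  E = 1
  N = 63 − 5·56 + 1 = -216
Option 2 (E := 134):
  G = 56
  E = 134
  N = 63 − 5·56 + 134 = -83
Option 3 (G − 16):
  G = 56 − 16 = 40
  E = 69
  N = 63 − 5·40 + 69 = -68
Comparing — Option 1: N=-216, Option 2: N=-83, Option 3: N=-68. Lowest is -216 (Option 1).

-216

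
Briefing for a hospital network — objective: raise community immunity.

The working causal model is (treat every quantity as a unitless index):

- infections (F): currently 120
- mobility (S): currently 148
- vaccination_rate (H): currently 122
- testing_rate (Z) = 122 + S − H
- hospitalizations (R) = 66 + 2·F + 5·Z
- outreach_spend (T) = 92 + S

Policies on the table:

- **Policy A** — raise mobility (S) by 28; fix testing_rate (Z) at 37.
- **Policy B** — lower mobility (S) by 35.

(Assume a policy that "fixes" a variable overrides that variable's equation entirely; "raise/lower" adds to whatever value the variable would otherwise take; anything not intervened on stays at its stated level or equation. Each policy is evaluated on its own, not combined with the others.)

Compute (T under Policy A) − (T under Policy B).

Policy A (S + 28, Z := 37):
  S = 148 + 28 = 176
  T = 92 + 176 = 268
Policy B (S − 35):
  S = 148 − 35 = 113
  T = 92 + 113 = 205
T: 268 − 205 = 63

63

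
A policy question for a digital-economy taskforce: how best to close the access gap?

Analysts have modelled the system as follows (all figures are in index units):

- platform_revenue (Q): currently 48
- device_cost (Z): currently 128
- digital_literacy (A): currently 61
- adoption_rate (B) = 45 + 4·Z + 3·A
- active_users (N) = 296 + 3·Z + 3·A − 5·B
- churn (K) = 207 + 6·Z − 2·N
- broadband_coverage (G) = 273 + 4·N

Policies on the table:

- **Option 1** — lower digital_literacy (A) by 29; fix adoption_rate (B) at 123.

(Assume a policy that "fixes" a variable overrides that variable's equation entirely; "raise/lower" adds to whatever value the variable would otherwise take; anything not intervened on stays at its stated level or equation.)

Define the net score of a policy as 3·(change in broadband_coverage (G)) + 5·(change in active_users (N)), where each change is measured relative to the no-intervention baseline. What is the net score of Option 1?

50966

Baseline:
  Z = 128
  A = 61
  B = 45 + 4·128 + 3·61 = 740
  N = 296 + 3·128 + 3·61 − 5·740 = -2837
  G = 273 + 4·(-2837) = -11075
Option 1 (A − 29, B := 123):
  Z = 128
  A = 61 − 29 = 32
  B = 123
  N = 296 + 3·128 + 3·32 − 5·123 = 161
  G = 273 + 4·161 = 917
ΔG = 917 − (-11075) = 11992; ΔN = 161 − (-2837) = 2998
Score = 3·11992 + 5·2998 = 50966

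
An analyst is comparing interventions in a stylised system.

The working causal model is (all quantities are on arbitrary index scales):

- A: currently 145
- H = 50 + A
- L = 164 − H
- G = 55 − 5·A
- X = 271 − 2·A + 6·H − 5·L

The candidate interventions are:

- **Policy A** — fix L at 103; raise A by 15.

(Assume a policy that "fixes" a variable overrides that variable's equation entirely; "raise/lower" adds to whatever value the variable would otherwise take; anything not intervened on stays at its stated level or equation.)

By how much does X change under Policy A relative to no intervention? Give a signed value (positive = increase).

Baseline:
  A = 145
  H = 50 + 145 = 195
  L = 164 − 195 = -31
  X = 271 − 2·145 + 6·195 − 5·(-31) = 1306
Policy A (L := 103, A + 15):
  A = 145 + 15 = 160
  H = 50 + 160 = 210
  L = 103
  X = 271 − 2·160 + 6·210 − 5·103 = 696
Change in X: 696 − 1306 = -610

-610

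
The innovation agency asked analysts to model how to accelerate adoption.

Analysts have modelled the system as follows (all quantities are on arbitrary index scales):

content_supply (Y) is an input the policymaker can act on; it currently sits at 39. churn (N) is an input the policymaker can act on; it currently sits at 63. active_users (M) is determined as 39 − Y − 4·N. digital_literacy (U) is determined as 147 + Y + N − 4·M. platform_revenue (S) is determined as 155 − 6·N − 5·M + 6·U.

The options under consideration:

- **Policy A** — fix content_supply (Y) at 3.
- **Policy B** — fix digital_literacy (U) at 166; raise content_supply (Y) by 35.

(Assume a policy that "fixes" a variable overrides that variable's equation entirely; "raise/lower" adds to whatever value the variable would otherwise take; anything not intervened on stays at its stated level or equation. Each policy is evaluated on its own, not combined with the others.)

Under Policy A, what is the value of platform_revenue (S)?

Policy A (Y := 3):
  Y = 3
  N = 63
  M = 39 − 3 − 4·63 = -216
  U = 147 + 3 + 63 − 4·(-216) = 1077
  S = 155 − 6·63 − 5·(-216) + 6·1077 = 7319

7319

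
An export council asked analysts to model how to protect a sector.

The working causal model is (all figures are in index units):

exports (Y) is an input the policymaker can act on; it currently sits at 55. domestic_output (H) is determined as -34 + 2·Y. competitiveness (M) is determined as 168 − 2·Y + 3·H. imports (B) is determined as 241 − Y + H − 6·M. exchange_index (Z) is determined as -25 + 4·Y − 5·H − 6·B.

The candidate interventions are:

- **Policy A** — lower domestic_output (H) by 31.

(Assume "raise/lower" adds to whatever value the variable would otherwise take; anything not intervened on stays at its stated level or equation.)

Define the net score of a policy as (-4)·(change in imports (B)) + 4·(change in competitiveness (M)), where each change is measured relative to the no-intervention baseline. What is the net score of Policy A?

Baseline:
  Y = 55
  H = -34 + 2·55 = 76
  M = 168 − 2·55 + 3·76 = 286
  B = 241 − 55 + 76 − 6·286 = -1454
Policy A (H − 31):
  Y = 55
  H = -34 + 2·55 (−31 from intervention) = 45
  M = 168 − 2·55 + 3·45 = 193
  B = 241 − 55 + 45 − 6·193 = -927
ΔB = -927 − (-1454) = 527; ΔM = 193 − 286 = -93
Score = (-4)·527 + 4·(-93) = -2480

-2480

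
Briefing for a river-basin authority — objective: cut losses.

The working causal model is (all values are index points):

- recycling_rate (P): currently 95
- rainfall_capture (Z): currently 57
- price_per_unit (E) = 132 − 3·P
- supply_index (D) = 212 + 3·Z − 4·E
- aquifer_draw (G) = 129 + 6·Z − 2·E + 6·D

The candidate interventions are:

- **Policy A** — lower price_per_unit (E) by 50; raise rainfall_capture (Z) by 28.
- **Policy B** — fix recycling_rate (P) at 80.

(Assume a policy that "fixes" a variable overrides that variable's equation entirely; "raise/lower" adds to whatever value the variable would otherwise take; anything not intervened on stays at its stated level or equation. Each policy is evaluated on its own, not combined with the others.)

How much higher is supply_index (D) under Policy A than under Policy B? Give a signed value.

464

Policy A (E − 50, Z + 28):
  P = 95
  Z = 57 + 28 = 85
  E = 132 − 3·95 (−50 from intervention) = -203
  D = 212 + 3·85 − 4·(-203) = 1279
Policy B (P := 80):
  P = 80
  Z = 57
  E = 132 − 3·80 = -108
  D = 212 + 3·57 − 4·(-108) = 815
D: 1279 − 815 = 464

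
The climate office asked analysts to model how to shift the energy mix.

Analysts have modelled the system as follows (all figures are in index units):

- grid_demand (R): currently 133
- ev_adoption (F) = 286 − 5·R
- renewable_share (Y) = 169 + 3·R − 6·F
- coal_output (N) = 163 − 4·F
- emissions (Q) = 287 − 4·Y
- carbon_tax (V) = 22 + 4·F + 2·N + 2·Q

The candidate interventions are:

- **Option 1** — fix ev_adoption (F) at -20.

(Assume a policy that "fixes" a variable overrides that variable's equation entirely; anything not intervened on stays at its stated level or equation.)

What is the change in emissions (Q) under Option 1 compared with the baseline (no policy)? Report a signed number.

8616

Baseline:
  R = 133
  F = 286 − 5·133 = -379
  Y = 169 + 3·133 − 6·(-379) = 2842
  Q = 287 − 4·2842 = -11081
Option 1 (F := -20):
  R = 133
  F = -20
  Y = 169 + 3·133 − 6·(-20) = 688
  Q = 287 − 4·688 = -2465
Change in Q: -2465 − (-11081) = 8616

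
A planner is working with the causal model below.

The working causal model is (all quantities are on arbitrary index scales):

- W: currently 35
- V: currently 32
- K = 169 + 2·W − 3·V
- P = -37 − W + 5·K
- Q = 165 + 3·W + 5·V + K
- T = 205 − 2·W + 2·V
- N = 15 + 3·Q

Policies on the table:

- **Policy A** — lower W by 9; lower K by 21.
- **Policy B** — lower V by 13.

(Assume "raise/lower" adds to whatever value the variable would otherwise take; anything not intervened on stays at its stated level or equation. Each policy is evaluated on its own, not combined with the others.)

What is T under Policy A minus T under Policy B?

Policy A (W − 9, K − 21):
  W = 35 − 9 = 26
  V = 32
  T = 205 − 2·26 + 2·32 = 217
Policy B (V − 13):
  W = 35
  V = 32 − 13 = 19
  T = 205 − 2·35 + 2·19 = 173
T: 217 − 173 = 44

44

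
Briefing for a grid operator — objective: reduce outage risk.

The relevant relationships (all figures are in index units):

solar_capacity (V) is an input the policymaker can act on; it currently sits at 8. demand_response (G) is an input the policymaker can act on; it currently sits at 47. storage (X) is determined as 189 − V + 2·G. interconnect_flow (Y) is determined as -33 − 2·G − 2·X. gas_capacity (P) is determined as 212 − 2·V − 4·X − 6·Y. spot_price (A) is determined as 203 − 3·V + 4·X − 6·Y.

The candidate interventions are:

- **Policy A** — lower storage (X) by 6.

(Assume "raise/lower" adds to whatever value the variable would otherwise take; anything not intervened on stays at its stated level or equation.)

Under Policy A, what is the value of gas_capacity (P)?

3110

Policy A (X − 6):
  V = 8
  G = 47
  X = 189 − 8 + 2·47 (−6 from intervention) = 269
  Y = -33 − 2·47 − 2·269 = -665
  P = 212 − 2·8 − 4·269 − 6·(-665) = 3110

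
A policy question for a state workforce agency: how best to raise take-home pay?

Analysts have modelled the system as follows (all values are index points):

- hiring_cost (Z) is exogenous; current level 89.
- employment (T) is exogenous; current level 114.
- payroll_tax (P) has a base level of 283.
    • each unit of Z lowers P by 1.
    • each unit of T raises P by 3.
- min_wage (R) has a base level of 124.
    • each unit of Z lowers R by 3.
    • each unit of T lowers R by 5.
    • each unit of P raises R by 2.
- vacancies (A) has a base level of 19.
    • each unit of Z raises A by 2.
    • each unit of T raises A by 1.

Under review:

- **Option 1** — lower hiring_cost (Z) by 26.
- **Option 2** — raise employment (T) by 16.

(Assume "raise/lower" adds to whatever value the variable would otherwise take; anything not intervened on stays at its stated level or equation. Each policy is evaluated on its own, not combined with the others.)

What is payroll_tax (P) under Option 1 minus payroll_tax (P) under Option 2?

-22

Option 1 (Z − 26):
  Z = 89 − 26 = 63
  T = 114
  P = 283 − 63 + 3·114 = 562
Option 2 (T + 16):
  Z = 89
  T = 114 + 16 = 130
  P = 283 − 89 + 3·130 = 584
P: 562 − 584 = -22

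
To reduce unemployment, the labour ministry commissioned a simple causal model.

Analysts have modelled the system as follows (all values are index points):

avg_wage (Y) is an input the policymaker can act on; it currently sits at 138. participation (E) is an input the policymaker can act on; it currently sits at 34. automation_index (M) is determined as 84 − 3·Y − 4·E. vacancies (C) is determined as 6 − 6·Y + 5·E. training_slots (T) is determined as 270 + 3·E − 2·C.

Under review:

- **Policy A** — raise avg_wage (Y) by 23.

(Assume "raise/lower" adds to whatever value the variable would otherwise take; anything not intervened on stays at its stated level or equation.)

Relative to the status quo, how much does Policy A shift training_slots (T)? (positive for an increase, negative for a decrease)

276

Baseline:
  Y = 138
  E = 34
  C = 6 − 6·138 + 5·34 = -652
  T = 270 + 3·34 − 2·(-652) = 1676
Policy A (Y + 23):
  Y = 138 + 23 = 161
  E = 34
  C = 6 − 6·161 + 5·34 = -790
  T = 270 + 3·34 − 2·(-790) = 1952
Change in T: 1952 − 1676 = 276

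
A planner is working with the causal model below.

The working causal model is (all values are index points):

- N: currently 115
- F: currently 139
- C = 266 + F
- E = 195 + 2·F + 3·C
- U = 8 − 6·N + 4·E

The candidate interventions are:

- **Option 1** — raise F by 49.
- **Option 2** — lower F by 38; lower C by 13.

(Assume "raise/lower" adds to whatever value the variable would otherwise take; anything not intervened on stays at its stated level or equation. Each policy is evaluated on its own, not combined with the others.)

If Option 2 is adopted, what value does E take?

Option 2 (F − 38, C − 13):
  F = 139 − 38 = 101
  C = 266 + 101 (−13 from intervention) = 354
  E = 195 + 2·101 + 3·354 = 1459

1459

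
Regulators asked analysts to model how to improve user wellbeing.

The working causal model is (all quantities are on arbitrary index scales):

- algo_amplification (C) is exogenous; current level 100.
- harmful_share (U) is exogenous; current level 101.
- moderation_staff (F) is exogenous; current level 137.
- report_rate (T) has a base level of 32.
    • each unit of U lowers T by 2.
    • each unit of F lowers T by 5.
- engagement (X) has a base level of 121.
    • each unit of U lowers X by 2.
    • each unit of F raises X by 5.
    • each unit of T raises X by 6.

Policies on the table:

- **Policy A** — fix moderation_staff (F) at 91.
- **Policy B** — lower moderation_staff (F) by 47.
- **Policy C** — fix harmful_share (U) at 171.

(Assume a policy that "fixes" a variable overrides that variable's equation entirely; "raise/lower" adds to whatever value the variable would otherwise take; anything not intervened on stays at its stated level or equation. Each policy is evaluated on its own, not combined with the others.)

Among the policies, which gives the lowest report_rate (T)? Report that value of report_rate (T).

-995

Policy A (F := 91):
  U = 101
  F = 91
  T = 32 − 2·101 − 5·91 = -625
Policy B (F − 47):
  U = 101
  F = 137 − 47 = 90
  T = 32 − 2·101 − 5·90 = -620
Policy C (U := 171):
  U = 171
  F = 137
  T = 32 − 2·171 − 5·137 = -995
Comparing — Policy A: T=-625, Policy B: T=-620, Policy C: T=-995. Lowest is -995 (Policy C).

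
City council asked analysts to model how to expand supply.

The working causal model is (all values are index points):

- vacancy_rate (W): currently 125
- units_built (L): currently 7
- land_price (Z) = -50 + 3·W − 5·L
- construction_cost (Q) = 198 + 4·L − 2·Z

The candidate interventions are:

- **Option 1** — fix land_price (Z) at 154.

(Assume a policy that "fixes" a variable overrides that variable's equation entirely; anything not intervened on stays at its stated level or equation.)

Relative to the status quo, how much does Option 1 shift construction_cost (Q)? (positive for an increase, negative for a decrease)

Baseline:
  W = 125
  L = 7
  Z = -50 + 3·125 − 5·7 = 290
  Q = 198 + 4·7 − 2·290 = -354
Option 1 (Z := 154):
  W = 125
  L = 7
  Z = 154
  Q = 198 + 4·7 − 2·154 = -82
Change in Q: -82 − (-354) = 272

272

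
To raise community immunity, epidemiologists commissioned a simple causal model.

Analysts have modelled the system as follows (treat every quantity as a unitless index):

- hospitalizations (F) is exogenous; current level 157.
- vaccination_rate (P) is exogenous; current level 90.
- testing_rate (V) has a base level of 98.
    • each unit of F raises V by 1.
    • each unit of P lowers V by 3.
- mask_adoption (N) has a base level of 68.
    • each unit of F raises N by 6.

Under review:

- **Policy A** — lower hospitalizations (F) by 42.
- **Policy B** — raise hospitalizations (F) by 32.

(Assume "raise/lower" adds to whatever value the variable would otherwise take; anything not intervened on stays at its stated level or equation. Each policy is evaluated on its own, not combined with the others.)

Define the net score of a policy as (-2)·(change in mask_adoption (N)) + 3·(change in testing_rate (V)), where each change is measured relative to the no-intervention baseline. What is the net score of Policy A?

Baseline:
  F = 157
  P = 90
  V = 98 + 157 − 3·90 = -15
  N = 68 + 6·157 = 1010
Policy A (F − 42):
  F = 157 − 42 = 115
  P = 90
  V = 98 + 115 − 3·90 = -57
  N = 68 + 6·115 = 758
ΔN = 758 − 1010 = -252; ΔV = -57 − (-15) = -42
Score = (-2)·(-252) + 3·(-42) = 378

378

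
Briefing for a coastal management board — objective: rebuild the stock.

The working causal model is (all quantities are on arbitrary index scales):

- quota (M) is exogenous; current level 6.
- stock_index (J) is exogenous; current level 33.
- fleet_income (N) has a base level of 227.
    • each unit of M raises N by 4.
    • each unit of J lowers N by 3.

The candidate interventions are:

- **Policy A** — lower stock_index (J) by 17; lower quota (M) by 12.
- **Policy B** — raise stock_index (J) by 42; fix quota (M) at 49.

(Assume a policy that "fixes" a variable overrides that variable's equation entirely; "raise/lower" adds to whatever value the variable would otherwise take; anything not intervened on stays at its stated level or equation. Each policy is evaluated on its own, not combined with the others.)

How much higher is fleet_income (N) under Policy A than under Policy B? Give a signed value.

-43

Policy A (J − 17, M − 12):
  M = 6 − 12 = -6
  J = 33 − 17 = 16
  N = 227 + 4·(-6) − 3·16 = 155
Policy B (J + 42, M := 49):
  M = 49
  J = 33 + 42 = 75
  N = 227 + 4·49 − 3·75 = 198
N: 155 − 198 = -43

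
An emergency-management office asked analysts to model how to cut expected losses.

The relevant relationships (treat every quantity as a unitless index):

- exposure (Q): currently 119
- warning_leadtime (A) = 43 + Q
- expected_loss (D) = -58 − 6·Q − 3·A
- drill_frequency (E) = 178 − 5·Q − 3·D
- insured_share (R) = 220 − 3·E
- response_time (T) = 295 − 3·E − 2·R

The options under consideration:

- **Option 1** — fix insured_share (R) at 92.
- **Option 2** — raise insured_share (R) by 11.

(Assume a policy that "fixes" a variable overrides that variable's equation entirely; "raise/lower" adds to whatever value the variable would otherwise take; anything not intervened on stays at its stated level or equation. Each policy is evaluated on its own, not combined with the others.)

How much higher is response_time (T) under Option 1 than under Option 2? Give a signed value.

-19864

Option 1 (R := 92):
  Q = 119
  A = 43 + 119 = 162
  D = -58 − 6·119 − 3·162 = -1258
  E = 178 − 5·119 − 3·(-1258) = 3357
  R = 92
  T = 295 − 3·3357 − 2·92 = -9960
Option 2 (R + 11):
  Q = 119
  A = 43 + 119 = 162
  D = -58 − 6·119 − 3·162 = -1258
  E = 178 − 5·119 − 3·(-1258) = 3357
  R = 220 − 3·3357 (+11 from intervention) = -9840
  T = 295 − 3·3357 − 2·(-9840) = 9904
T: -9960 − 9904 = -19864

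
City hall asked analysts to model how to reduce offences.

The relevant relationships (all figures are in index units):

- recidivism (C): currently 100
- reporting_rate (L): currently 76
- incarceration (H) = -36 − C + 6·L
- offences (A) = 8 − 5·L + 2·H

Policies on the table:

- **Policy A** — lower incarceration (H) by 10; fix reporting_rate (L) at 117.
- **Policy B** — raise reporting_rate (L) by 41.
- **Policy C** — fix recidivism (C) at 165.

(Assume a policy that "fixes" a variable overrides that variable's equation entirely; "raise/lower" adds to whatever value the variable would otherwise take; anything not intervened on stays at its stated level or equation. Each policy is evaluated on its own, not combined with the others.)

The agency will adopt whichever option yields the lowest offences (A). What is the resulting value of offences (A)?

Policy A (H − 10, L := 117):
  C = 100
  L = 117
  H = -36 − 100 + 6·117 (−10 from intervention) = 556
  A = 8 − 5·117 + 2·556 = 535
Policy B (L + 41):
  C = 100
  L = 76 + 41 = 117
  H = -36 − 100 + 6·117 = 566
  A = 8 − 5·117 + 2·566 = 555
Policy C (C := 165):
  C = 165
  L = 76
  H = -36 − 165 + 6·76 = 255
  A = 8 − 5·76 + 2·255 = 138
Comparing — Policy A: A=535, Policy B: A=555, Policy C: A=138. Lowest is 138 (Policy C).

138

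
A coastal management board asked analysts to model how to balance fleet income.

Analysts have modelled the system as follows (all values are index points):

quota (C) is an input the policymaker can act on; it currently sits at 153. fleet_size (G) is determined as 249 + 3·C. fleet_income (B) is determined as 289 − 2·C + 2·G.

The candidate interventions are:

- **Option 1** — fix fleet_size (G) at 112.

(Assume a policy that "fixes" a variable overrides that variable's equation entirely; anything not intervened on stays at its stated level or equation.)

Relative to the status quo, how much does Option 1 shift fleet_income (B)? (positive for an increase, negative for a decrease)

-1192

Baseline:
  C = 153
  G = 249 + 3·153 = 708
  B = 289 − 2·153 + 2·708 = 1399
Option 1 (G := 112):
  C = 153
  G = 112
  B = 289 − 2·153 + 2·112 = 207
Change in B: 207 − 1399 = -1192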